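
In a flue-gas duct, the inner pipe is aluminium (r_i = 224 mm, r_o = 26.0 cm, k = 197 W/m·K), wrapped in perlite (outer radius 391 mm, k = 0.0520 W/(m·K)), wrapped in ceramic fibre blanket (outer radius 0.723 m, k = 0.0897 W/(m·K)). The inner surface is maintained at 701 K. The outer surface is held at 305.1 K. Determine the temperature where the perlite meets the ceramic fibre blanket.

T = 490 K

Treat each layer as a resistance in series:
  R'_aluminium = ln(0.260/0.224)/(2πk) = 0.1490/(2π·197) = 1.204×10^-4 m·K/W
  R'_perlite = ln(0.391/0.260)/(2πk) = 0.4080/(2π·0.0520) = 1.249 m·K/W
  R'_ceramic fibre blanket = ln(0.723/0.391)/(2πk) = 0.6147/(2π·0.0897) = 1.091 m·K/W
ΣR = 1.204×10^-4 + 1.249 + 1.091 = 2.340 m·K/W
Q' = ΔT/ΣR = (701 K − 305.1 K)/2.340 = 169.2 W/m
From the inner boundary to the perlite/ceramic fibre blanket interface, ΣR_partial = 1.249 m·K/W.
T_interface = T_in − Q'·ΣR_partial = 701 K − (169.2)(1.249) = 490 K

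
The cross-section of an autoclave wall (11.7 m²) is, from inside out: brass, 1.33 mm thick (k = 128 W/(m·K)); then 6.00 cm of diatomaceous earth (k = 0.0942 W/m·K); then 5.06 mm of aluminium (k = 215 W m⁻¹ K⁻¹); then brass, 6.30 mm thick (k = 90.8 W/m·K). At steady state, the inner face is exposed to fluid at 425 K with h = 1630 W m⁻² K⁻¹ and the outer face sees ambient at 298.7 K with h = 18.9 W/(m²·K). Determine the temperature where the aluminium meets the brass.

Treat each layer as a resistance in series:
  R_conv,in = 1/(hA) = 1/(1630·11.7) = 5.244×10^-5 K/W
  R_brass = L/(kA) = 0.00133/(128·11.7) = 8.881×10^-7 K/W
  R_diatomaceous earth = L/(kA) = 0.0600/(0.0942·11.7) = 0.05444 K/W
  R_aluminium = L/(kA) = 0.00506/(215·11.7) = 2.012×10^-6 K/W
  R_brass = L/(kA) = 0.00630/(90.8·11.7) = 5.930×10^-6 K/W
  R_conv,out = 1/(hA) = 1/(18.9·11.7) = 0.004522 K/W
ΣR = 5.244×10^-5 + 8.881×10^-7 + 0.05444 + 2.012×10^-6 + 5.930×10^-6 + 0.004522 = 0.05902 K/W
Q = ΔT/ΣR = (425 K − 298.7 K)/0.05902 = 2140 W
From the inner boundary to the aluminium/brass interface, ΣR_partial = 0.05450 K/W.
T_interface = T_in − Q·ΣR_partial = 425 K − (2140)(0.05450) = 308.4 K

T = 308.4 K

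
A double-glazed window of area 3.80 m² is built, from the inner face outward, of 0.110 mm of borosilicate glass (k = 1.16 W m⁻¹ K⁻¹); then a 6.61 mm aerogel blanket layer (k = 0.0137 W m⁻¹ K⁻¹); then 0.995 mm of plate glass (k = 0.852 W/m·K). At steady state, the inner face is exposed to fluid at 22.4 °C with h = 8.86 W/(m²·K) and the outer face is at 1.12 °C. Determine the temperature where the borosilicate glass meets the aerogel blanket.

Resistance network (inner→outer):
  R_conv,in = 1/(hA) = 1/(8.86·3.80) = 0.02970 K/W
  R_borosilicate glass = L/(kA) = 1.10×10^-4/(1.16·3.80) = 2.495×10^-5 K/W
  R_aerogel blanket = L/(kA) = 0.00661/(0.0137·3.80) = 0.1270 K/W
  R_plate glass = L/(kA) = 9.95×10^-4/(0.852·3.80) = 3.073×10^-4 K/W
ΣR = 0.02970 + 2.495×10^-5 + 0.1270 + 3.073×10^-4 = 0.1570 K/W
Q = ΔT/ΣR = (22.4 °C − 1.12 °C)/0.1570 = 135.5 W
From the inner boundary to the borosilicate glass/aerogel blanket interface, ΣR_partial = 0.02972 K/W.
T_interface = T_in − Q·ΣR_partial = 22.4 °C − (135.5)(0.02972) = 18.4 °C

T = 18.4 °C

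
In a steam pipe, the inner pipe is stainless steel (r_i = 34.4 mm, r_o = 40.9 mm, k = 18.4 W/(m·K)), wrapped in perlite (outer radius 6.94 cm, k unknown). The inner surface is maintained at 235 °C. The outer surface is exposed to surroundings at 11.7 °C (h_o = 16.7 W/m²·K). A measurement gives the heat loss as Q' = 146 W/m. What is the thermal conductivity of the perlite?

ΣR = ΔT/Q' = |235 − 11.7|/146 = 1.529 m·K/W
Known resistances:
  R'_stainless steel = ln(0.0409/0.0344)/(2πk) = 0.1731/(2π·18.4) = 0.001497 m·K/W
  R'_conv,out = 1/(2πr h) = 1/(2π·0.0694·16.7) = 0.1373 m·K/W
R_perlite = ΣR − ΣR_known = 1.529 − 0.1388 = 1.390 m·K/W
ln(r₂/r₁)/(2πk) = 1.390 ⇒ k = 0.5288/(2π·1.390) = 0.0605 W/m·K

k = 0.0605 W/m·K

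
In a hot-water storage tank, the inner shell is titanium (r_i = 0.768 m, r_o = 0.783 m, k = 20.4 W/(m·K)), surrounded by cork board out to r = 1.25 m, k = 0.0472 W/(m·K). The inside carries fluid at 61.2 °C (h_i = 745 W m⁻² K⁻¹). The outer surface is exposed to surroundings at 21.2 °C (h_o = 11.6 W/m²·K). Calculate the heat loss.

Treat each layer as a resistance in series:
  R_conv,in = 1/(4πr²h) = 1/(4π·0.768²·745) = 1.811×10^-4 K/W
  R_titanium = (1/0.768 − 1/0.783)/(4πk) = 0.02494/(4π·20.4) = 9.730×10^-5 K/W
  R_cork board = (1/0.783 − 1/1.25)/(4πk) = 0.4771/(4π·0.0472) = 0.8044 K/W
  R_conv,out = 1/(4πr²h) = 1/(4π·1.25²·11.6) = 0.004390 K/W
ΣR = 1.811×10^-4 + 9.730×10^-5 + 0.8044 + 0.004390 = 0.8091 K/W
Q = ΔT/ΣR = (61.2 °C − 21.2 °C)/0.8091 = 49.4 W

Q = 49.4 W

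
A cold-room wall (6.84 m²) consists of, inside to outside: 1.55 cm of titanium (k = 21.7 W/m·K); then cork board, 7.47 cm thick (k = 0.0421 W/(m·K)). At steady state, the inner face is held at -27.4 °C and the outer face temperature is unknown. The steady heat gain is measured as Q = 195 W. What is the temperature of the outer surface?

T_out = 23.2 °C

Series resistances:
  R_titanium = L/(kA) = 0.0155/(21.7·6.84) = 1.044×10^-4 K/W
  R_cork board = L/(kA) = 0.0747/(0.0421·6.84) = 0.2594 K/W
ΣR = 0.2595 K/W
ΔT = Q·ΣR = 195 × 0.2595 = 50.60 K
Heat flows inward, so T_out = T_in + ΔT = -27.4 + 50.60 = 23.2 °C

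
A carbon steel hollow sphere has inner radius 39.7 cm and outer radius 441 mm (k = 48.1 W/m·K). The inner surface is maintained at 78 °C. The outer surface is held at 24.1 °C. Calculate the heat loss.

Q = 1.30×10^5 W

Q = 4πk·ΔT/(1/r₁ − 1/r₂) = 4π × 48.1 × 53.9 / (1/0.397 − 1/0.441) = 1.30×10^5 W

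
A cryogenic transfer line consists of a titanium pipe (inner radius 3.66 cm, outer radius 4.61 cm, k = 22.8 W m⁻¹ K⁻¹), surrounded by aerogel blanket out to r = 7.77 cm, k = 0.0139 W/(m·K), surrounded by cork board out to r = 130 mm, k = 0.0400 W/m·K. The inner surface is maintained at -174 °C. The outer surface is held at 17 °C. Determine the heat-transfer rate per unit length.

Treat each layer as a resistance in series:
  R'_titanium = ln(0.0461/0.0366)/(2πk) = 0.2308/(2π·22.8) = 0.001611 m·K/W
  R'_aerogel blanket = ln(0.0777/0.0461)/(2πk) = 0.5220/(2π·0.0139) = 5.977 m·K/W
  R'_cork board = ln(0.130/0.0777)/(2πk) = 0.5147/(2π·0.0400) = 2.048 m·K/W
ΣR = 0.001611 + 5.977 + 2.048 = 8.027 m·K/W
Q' = ΔT/ΣR = (-174 °C − 17 °C)/8.027 = -23.8 W/m
(Negative Q' ⇒ heat flows inward; heat gain = 23.8 W/m.)

Q' = 23.8 W/m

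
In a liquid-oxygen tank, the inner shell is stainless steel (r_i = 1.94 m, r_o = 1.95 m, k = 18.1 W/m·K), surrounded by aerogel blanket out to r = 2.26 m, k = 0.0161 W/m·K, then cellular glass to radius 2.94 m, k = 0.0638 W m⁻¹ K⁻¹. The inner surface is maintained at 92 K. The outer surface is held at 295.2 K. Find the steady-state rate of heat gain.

Q = 427 W

Series thermal resistances, inner to outer:
  R_stainless steel = (1/1.94 − 1/1.95)/(4πk) = 0.002643/(4π·18.1) = 1.162×10^-5 K/W
  R_aerogel blanket = (1/1.95 − 1/2.26)/(4πk) = 0.07034/(4π·0.0161) = 0.3477 K/W
  R_cellular glass = (1/2.26 − 1/2.94)/(4πk) = 0.1023/(4π·0.0638) = 0.1277 K/W
ΣR = 1.162×10^-5 + 0.3477 + 0.1277 = 0.4754 K/W
Q = ΔT/ΣR = (92 K − 295.2 K)/0.4754 = -427 W
(Negative Q ⇒ heat flows inward; heat gain = 427 W.)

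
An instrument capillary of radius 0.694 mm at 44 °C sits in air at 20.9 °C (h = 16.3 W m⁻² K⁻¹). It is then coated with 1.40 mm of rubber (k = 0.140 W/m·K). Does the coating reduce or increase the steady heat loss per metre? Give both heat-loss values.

increases: 1.64 → 3.90 W/m

Critical radius for a cylinder: r_cr = k/h = 0.00859 m = 0.859 cm.
Outer radius after coating: r₂ = 6.94×10^-4 + 0.00140 = 0.002094 m.
Since r₁ < r_cr and r₂ ≤ r_cr, the coating moves toward the maximum at r_cr — heat loss rises.
Bare: R = 1/(2πr₁h) = 14.07 m·K/W; Q = 23.1/14.07 = 1.64 W/m.
Coated: R = R_cond + R_conv = 5.918 m·K/W; Q = 23.1/5.918 = 3.90 W/m.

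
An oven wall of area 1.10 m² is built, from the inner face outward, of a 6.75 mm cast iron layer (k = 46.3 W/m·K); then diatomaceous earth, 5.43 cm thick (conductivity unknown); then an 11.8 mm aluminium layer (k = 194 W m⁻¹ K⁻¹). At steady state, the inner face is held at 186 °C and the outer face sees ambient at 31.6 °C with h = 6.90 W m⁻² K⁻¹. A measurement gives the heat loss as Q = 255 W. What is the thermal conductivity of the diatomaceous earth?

ΣR = ΔT/Q = |186 − 31.6|/255 = 0.6055 K/W
Known resistances:
  R_cast iron = L/(kA) = 0.00675/(46.3·1.10) = 1.325×10^-4 K/W
  R_aluminium = L/(kA) = 0.0118/(194·1.10) = 5.530×10^-5 K/W
  R_conv,out = 1/(hA) = 1/(6.90·1.10) = 0.1318 K/W
R_diatomaceous earth = ΣR − ΣR_known = 0.6055 − 0.1320 = 0.4735 K/W
L/(kA) = 0.4735 ⇒ k = 0.0543/(0.4735·1.10) = 0.104 W/m·K

k = 0.104 W/m·K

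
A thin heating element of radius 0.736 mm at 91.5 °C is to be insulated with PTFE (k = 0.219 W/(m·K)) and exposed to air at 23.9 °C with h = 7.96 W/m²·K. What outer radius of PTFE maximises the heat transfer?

r_cr = 2.75 cm

For a cylinder, r_cr = k_ins/h = 0.219/7.96 = 0.0275 m = 2.75 cm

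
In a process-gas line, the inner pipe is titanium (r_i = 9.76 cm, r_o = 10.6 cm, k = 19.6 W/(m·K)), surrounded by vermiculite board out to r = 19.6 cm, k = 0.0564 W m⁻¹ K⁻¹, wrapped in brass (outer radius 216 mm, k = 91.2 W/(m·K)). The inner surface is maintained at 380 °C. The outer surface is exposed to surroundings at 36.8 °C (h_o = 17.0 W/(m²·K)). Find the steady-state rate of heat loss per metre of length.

Treat each layer as a resistance in series:
  R'_titanium = ln(0.106/0.0976)/(2πk) = 0.08256/(2π·19.6) = 6.704×10^-4 m·K/W
  R'_vermiculite board = ln(0.196/0.106)/(2πk) = 0.6147/(2π·0.0564) = 1.735 m·K/W
  R'_brass = ln(0.216/0.196)/(2πk) = 0.09716/(2π·91.2) = 1.696×10^-4 m·K/W
  R'_conv,out = 1/(2πr h) = 1/(2π·0.216·17.0) = 0.04334 m·K/W
ΣR = 6.704×10^-4 + 1.735 + 1.696×10^-4 + 0.04334 = 1.779 m·K/W
Q' = ΔT/ΣR = (380 °C − 36.8 °C)/1.779 = 193 W/m

Q' = 193 W/m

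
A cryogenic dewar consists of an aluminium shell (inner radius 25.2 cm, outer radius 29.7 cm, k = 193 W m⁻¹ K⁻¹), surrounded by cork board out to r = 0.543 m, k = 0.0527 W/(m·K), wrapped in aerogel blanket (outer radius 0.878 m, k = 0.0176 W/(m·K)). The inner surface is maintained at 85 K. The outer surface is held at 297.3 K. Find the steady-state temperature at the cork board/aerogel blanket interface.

Resistance network (inner→outer):
  R_aluminium = (1/0.252 − 1/0.297)/(4πk) = 0.6013/(4π·193) = 2.479×10^-4 K/W
  R_cork board = (1/0.297 − 1/0.543)/(4πk) = 1.525/(4π·0.0527) = 2.303 K/W
  R_aerogel blanket = (1/0.543 − 1/0.878)/(4πk) = 0.7027/(4π·0.0176) = 3.177 K/W
ΣR = 2.479×10^-4 + 2.303 + 3.177 = 5.480 K/W
Q = ΔT/ΣR = (85 K − 297.3 K)/5.480 = -38.74 W
From the inner boundary to the cork board/aerogel blanket interface, ΣR_partial = 2.303 K/W.
T_interface = T_in − Q·ΣR_partial = 85 K − (-38.74)(2.303) = 174.2 K

T = 174.2 K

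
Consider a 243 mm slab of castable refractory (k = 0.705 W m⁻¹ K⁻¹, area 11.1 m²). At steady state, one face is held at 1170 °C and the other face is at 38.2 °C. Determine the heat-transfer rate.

Q = 36400 W

Q = kA·ΔT/L = 0.705 × 11.1 × |1170 °C − 38.2 °C| / 0.243 = 36400 W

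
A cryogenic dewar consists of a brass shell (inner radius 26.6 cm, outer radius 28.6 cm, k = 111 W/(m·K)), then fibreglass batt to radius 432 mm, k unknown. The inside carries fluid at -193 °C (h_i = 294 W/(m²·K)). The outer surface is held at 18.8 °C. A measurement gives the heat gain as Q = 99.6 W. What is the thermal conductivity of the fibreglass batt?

k = 0.0443 W/m·K

ΣR = ΔT/Q = |-193 − 18.8|/99.6 = 2.127 K/W
Known resistances:
  R_conv,in = 1/(4πr²h) = 1/(4π·0.266²·294) = 0.003825 K/W
  R_brass = (1/0.266 − 1/0.286)/(4πk) = 0.2629/(4π·111) = 1.885×10^-4 K/W
R_fibreglass batt = ΣR − ΣR_known = 2.127 − 0.004013 = 2.123 K/W
(1/r₁−1/r₂)/(4πk) = 2.123 ⇒ k = 1.182/(4π·2.123) = 0.0443 W/m·K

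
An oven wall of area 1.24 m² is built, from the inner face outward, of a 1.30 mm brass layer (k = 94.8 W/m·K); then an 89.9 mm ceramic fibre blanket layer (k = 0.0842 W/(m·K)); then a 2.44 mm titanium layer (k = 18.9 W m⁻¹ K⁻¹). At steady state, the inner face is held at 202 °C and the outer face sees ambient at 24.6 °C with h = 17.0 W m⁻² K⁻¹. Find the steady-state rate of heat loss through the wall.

Q = 195 W

Series thermal resistances, inner to outer:
  R_brass = L/(kA) = 0.00130/(94.8·1.24) = 1.106×10^-5 K/W
  R_ceramic fibre blanket = L/(kA) = 0.0899/(0.0842·1.24) = 0.8610 K/W
  R_titanium = L/(kA) = 0.00244/(18.9·1.24) = 1.041×10^-4 K/W
  R_conv,out = 1/(hA) = 1/(17.0·1.24) = 0.04744 K/W
ΣR = 1.106×10^-5 + 0.8610 + 1.041×10^-4 + 0.04744 = 0.9086 K/W
Q = ΔT/ΣR = (202 °C − 24.6 °C)/0.9086 = 195 W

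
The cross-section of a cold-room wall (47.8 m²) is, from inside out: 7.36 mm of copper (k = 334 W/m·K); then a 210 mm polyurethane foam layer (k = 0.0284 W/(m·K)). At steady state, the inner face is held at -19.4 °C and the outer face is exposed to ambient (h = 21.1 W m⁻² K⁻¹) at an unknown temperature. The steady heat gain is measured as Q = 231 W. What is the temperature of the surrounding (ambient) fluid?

Sum the resistances:
  R_copper = L/(kA) = 0.00736/(334·47.8) = 4.610×10^-7 K/W
  R_polyurethane foam = L/(kA) = 0.210/(0.0284·47.8) = 0.1547 K/W
  R_conv,out = 1/(hA) = 1/(21.1·47.8) = 9.915×10^-4 K/W
ΣR = 0.1557 K/W
ΔT = Q·ΣR = 231 × 0.1557 = 35.97 K
Heat flows inward, so T_out = T_in + ΔT = -19.4 + 35.97 = 16.6 °C

T_out = 16.6 °C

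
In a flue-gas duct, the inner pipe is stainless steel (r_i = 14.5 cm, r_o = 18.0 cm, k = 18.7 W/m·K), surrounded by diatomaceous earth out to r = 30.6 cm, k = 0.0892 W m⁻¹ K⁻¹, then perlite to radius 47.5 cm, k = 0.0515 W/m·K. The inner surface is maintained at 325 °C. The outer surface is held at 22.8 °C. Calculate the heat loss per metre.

Q' = 131 W/m

Treat each layer as a resistance in series:
  R'_stainless steel = ln(0.180/0.145)/(2πk) = 0.2162/(2π·18.7) = 0.001840 m·K/W
  R'_diatomaceous earth = ln(0.306/0.180)/(2πk) = 0.5306/(2π·0.0892) = 0.9468 m·K/W
  R'_perlite = ln(0.475/0.306)/(2πk) = 0.4397/(2π·0.0515) = 1.359 m·K/W
ΣR = 0.001840 + 0.9468 + 1.359 = 2.308 m·K/W
Q' = ΔT/ΣR = (325 °C − 22.8 °C)/2.308 = 131 W/m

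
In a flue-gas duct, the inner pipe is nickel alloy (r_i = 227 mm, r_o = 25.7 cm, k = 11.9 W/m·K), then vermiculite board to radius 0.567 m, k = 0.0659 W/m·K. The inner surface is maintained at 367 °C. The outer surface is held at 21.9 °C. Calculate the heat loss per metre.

Resistance network (inner→outer):
  R'_nickel alloy = ln(0.257/0.227)/(2πk) = 0.1241/(2π·11.9) = 0.001660 m·K/W
  R'_vermiculite board = ln(0.567/0.257)/(2πk) = 0.7913/(2π·0.0659) = 1.911 m·K/W
ΣR = 0.001660 + 1.911 = 1.913 m·K/W
Q' = ΔT/ΣR = (367 °C − 21.9 °C)/1.913 = 180 W/m

Q' = 180 W/m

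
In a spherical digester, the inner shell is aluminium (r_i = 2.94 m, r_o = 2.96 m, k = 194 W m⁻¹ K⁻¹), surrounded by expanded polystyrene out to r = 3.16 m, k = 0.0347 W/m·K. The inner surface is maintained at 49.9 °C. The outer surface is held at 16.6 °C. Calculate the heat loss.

Resistance network (inner→outer):
  R_aluminium = (1/2.94 − 1/2.96)/(4πk) = 0.002298/(4π·194) = 9.427×10^-7 K/W
  R_expanded polystyrene = (1/2.96 − 1/3.16)/(4πk) = 0.02138/(4π·0.0347) = 0.04904 K/W
ΣR = 9.427×10^-7 + 0.04904 = 0.04904 K/W
Q = ΔT/ΣR = (49.9 °C − 16.6 °C)/0.04904 = 679 W

Q = 679 W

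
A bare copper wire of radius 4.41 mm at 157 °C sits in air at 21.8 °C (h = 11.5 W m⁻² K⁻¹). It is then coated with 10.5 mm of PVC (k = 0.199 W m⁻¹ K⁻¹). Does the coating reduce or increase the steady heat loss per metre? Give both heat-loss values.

Critical radius for a cylinder: r_cr = k/h = 0.0173 m = 1.73 cm.
Outer radius after coating: r₂ = 0.00441 + 0.0105 = 0.01491 m.
Since r₁ < r_cr and r₂ ≤ r_cr, the coating moves toward the maximum at r_cr — heat loss rises.
Bare: R = 1/(2πr₁h) = 3.138 m·K/W; Q = 135.2/3.138 = 43.1 W/m.
Coated: R = R_cond + R_conv = 1.902 m·K/W; Q = 135.2/1.902 = 71.1 W/m.

increases: 43.1 → 71.1 W/m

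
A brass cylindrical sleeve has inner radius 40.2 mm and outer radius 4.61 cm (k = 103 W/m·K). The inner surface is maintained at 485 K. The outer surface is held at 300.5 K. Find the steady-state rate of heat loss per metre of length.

Q' = 8.72×10^5 W/m

Q' = 2πk·ΔT/ln(r₂/r₁) = 2π × 103 × 184.5 / ln(0.0461/0.0402) = 8.72×10^5 W/m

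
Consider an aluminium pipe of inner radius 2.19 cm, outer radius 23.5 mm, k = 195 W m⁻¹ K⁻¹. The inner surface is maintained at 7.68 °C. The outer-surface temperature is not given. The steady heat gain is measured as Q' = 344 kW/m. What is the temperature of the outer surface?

T_out = 27.5 °C

Series resistances:
  R'_aluminium = ln(0.0235/0.0219)/(2πk) = 0.07051/(2π·195) = 5.755×10^-5 m·K/W
ΣR = 5.755×10^-5 m·K/W
ΔT = Q'·ΣR = 3.44×10^5 × 5.755×10^-5 = 19.80 K
Heat flows inward, so T_out = T_in + ΔT = 7.68 + 19.80 = 27.5 °C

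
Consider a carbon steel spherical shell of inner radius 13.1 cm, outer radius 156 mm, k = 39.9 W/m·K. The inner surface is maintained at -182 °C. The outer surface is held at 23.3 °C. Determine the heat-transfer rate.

Q = 84.1 kW

Q = 4πk·ΔT/(1/r₁ − 1/r₂) = 4π × 39.9 × 205.3 / (1/0.131 − 1/0.156) = 84100 W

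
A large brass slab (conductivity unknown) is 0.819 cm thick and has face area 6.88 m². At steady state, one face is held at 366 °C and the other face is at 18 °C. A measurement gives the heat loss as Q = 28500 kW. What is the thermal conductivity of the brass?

ΣR = ΔT/Q = |366 − 18|/2.85×10^7 = 1.221×10^-5 K/W
L/(kA) = 1.221×10^-5 ⇒ k = 0.00819/(1.221×10^-5·6.88) = 97.5 W/m·K

k = 97.5 W/m·K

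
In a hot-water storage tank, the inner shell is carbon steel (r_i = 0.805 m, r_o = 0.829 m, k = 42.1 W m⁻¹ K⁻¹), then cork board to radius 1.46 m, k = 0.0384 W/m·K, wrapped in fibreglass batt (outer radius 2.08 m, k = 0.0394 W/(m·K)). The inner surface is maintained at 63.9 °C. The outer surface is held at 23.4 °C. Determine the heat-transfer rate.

Q = 27.1 W

Treat each layer as a resistance in series:
  R_carbon steel = (1/0.805 − 1/0.829)/(4πk) = 0.03596/(4π·42.1) = 6.798×10^-5 K/W
  R_cork board = (1/0.829 − 1/1.46)/(4πk) = 0.5213/(4π·0.0384) = 1.080 K/W
  R_fibreglass batt = (1/1.46 − 1/2.08)/(4πk) = 0.2042/(4π·0.0394) = 0.4124 K/W
ΣR = 6.798×10^-5 + 1.080 + 0.4124 = 1.492 K/W
Q = ΔT/ΣR = (63.9 °C − 23.4 °C)/1.492 = 27.1 W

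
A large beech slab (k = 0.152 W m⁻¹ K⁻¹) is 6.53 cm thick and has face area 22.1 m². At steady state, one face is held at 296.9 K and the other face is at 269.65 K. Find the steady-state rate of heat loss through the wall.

Q = kA·ΔT/L = 0.152 × 22.1 × |296.9 K − 269.65 K| / 0.0653 = 1400 W

Q = 1400 W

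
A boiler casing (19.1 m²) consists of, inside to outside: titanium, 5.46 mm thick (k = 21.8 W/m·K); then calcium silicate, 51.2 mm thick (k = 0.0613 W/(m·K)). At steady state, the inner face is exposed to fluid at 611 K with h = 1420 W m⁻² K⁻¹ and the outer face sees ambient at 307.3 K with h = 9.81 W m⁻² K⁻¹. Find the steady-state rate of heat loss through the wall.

Q = 6.18 kW

Resistance network (inner→outer):
  R_conv,in = 1/(hA) = 1/(1420·19.1) = 3.687×10^-5 K/W
  R_titanium = L/(kA) = 0.00546/(21.8·19.1) = 1.311×10^-5 K/W
  R_calcium silicate = L/(kA) = 0.0512/(0.0613·19.1) = 0.04373 K/W
  R_conv,out = 1/(hA) = 1/(9.81·19.1) = 0.005337 K/W
ΣR = 3.687×10^-5 + 1.311×10^-5 + 0.04373 + 0.005337 = 0.04912 K/W
Q = ΔT/ΣR = (611 K − 307.3 K)/0.04912 = 6180 W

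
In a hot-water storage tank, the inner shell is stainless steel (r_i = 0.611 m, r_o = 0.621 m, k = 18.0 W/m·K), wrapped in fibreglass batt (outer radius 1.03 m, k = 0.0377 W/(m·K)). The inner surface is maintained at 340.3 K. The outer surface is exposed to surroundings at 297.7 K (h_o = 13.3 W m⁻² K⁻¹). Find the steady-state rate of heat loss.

Treat each layer as a resistance in series:
  R_stainless steel = (1/0.611 − 1/0.621)/(4πk) = 0.02636/(4π·18.0) = 1.165×10^-4 K/W
  R_fibreglass batt = (1/0.621 − 1/1.03)/(4πk) = 0.6394/(4π·0.0377) = 1.350 K/W
  R_conv,out = 1/(4πr²h) = 1/(4π·1.03²·13.3) = 0.005640 K/W
ΣR = 1.165×10^-4 + 1.350 + 0.005640 = 1.356 K/W
Q = ΔT/ΣR = (340.3 K − 297.7 K)/1.356 = 31.4 W

Q = 31.4 W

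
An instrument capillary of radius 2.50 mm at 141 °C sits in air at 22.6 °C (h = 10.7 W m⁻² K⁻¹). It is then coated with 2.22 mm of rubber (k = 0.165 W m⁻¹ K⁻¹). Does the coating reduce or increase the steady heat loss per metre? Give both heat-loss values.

increases: 19.9 → 31.5 W/m

Critical radius for a cylinder: r_cr = k/h = 0.0154 m = 1.54 cm.
Outer radius after coating: r₂ = 0.00250 + 0.00222 = 0.00472 m.
Since r₁ < r_cr and r₂ ≤ r_cr, the coating moves toward the maximum at r_cr — heat loss rises.
Bare: R = 1/(2πr₁h) = 5.950 m·K/W; Q = 118.4/5.950 = 19.9 W/m.
Coated: R = R_cond + R_conv = 3.764 m·K/W; Q = 118.4/3.764 = 31.5 W/m.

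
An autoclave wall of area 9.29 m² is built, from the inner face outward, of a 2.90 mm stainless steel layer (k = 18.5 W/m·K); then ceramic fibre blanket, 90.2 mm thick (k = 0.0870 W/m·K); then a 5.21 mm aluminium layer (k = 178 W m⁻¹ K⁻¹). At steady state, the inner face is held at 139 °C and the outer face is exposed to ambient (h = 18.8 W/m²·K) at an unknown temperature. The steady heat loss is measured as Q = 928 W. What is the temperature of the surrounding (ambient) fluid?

Series resistances:
  R_stainless steel = L/(kA) = 0.00290/(18.5·9.29) = 1.687×10^-5 K/W
  R_ceramic fibre blanket = L/(kA) = 0.0902/(0.0870·9.29) = 0.1116 K/W
  R_aluminium = L/(kA) = 0.00521/(178·9.29) = 3.151×10^-6 K/W
  R_conv,out = 1/(hA) = 1/(18.8·9.29) = 0.005726 K/W
ΣR = 0.1173 K/W
ΔT = Q·ΣR = 928 × 0.1173 = 108.9 K
Heat flows outward, so T_out = T_in − ΔT = 139 − 108.9 = 30.1 °C

T_out = 30.1 °C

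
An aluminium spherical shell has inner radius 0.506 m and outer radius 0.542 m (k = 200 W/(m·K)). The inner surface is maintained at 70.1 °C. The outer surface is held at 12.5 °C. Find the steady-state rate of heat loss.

Q = 4πk·ΔT/(1/r₁ − 1/r₂) = 4π × 200 × 57.6 / (1/0.506 − 1/0.542) = 1.10×10^6 W

Q = 1100 kW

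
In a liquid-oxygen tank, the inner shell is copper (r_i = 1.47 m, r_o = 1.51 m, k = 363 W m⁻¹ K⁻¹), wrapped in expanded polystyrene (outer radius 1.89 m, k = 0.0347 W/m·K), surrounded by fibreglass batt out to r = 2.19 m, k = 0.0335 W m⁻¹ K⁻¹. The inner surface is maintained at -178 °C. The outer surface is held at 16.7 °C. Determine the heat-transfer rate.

Q = 408 W

Treat each layer as a resistance in series:
  R_copper = (1/1.47 − 1/1.51)/(4πk) = 0.01802/(4π·363) = 3.950×10^-6 K/W
  R_expanded polystyrene = (1/1.51 − 1/1.89)/(4πk) = 0.1332/(4π·0.0347) = 0.3054 K/W
  R_fibreglass batt = (1/1.89 − 1/2.19)/(4πk) = 0.07248/(4π·0.0335) = 0.1722 K/W
ΣR = 3.950×10^-6 + 0.3054 + 0.1722 = 0.4776 K/W
Q = ΔT/ΣR = (-178 °C − 16.7 °C)/0.4776 = -408 W
(Negative Q ⇒ heat flows inward; heat gain = 408 W.)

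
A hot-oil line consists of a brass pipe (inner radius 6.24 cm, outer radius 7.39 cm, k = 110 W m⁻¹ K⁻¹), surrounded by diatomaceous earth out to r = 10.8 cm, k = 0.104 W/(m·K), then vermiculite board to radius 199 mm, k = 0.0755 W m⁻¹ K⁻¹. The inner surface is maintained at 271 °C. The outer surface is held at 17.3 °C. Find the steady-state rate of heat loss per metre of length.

Q' = 136 W/m

Treat each layer as a resistance in series:
  R'_brass = ln(0.0739/0.0624)/(2πk) = 0.1691/(2π·110) = 2.447×10^-4 m·K/W
  R'_diatomaceous earth = ln(0.108/0.0739)/(2πk) = 0.3794/(2π·0.104) = 0.5806 m·K/W
  R'_vermiculite board = ln(0.199/0.108)/(2πk) = 0.6112/(2π·0.0755) = 1.288 m·K/W
ΣR = 2.447×10^-4 + 0.5806 + 1.288 = 1.869 m·K/W
Q' = ΔT/ΣR = (271 °C − 17.3 °C)/1.869 = 136 W/m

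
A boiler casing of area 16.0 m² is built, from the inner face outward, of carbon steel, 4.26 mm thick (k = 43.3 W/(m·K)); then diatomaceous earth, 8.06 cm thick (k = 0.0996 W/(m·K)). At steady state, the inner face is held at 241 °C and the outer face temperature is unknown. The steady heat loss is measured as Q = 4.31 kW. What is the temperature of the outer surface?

Sum the resistances:
  R_carbon steel = L/(kA) = 0.00426/(43.3·16.0) = 6.149×10^-6 K/W
  R_diatomaceous earth = L/(kA) = 0.0806/(0.0996·16.0) = 0.05058 K/W
ΣR = 0.05058 K/W
ΔT = Q·ΣR = 4310 × 0.05058 = 218.0 K
Heat flows outward, so T_out = T_in − ΔT = 241 − 218.0 = 23.0 °C

T_out = 23.0 °C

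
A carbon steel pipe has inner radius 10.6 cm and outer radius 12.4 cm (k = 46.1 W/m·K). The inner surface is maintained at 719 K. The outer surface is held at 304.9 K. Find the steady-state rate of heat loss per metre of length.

Q' = 2πk·ΔT/ln(r₂/r₁) = 2π × 46.1 × 414.1 / ln(0.124/0.106) = 7.65×10^5 W/m

Q' = 7.65×10^5 W/m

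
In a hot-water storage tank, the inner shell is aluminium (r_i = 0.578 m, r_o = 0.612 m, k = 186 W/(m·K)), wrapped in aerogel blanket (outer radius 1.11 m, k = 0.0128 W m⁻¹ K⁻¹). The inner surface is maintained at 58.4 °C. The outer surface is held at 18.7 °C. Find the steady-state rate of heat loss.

Series thermal resistances, inner to outer:
  R_aluminium = (1/0.578 − 1/0.612)/(4πk) = 0.09612/(4π·186) = 4.112×10^-5 K/W
  R_aerogel blanket = (1/0.612 − 1/1.11)/(4πk) = 0.7331/(4π·0.0128) = 4.558 K/W
ΣR = 4.112×10^-5 + 4.558 = 4.558 K/W
Q = ΔT/ΣR = (58.4 °C − 18.7 °C)/4.558 = 8.71 W

Q = 8.71 W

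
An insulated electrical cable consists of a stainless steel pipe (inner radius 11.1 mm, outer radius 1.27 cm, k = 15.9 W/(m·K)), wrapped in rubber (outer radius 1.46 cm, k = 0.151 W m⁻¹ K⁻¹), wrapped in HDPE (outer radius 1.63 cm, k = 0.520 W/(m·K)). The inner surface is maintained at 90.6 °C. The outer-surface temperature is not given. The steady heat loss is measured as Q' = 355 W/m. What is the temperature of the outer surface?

T_out = 26.0 °C

Sum the resistances:
  R'_stainless steel = ln(0.0127/0.0111)/(2πk) = 0.1347/(2π·15.9) = 0.001348 m·K/W
  R'_rubber = ln(0.0146/0.0127)/(2πk) = 0.1394/(2π·0.151) = 0.1469 m·K/W
  R'_HDPE = ln(0.0163/0.0146)/(2πk) = 0.1101/(2π·0.520) = 0.03371 m·K/W
ΣR = 0.1820 m·K/W
ΔT = Q'·ΣR = 355 × 0.1820 = 64.61 K
Heat flows outward, so T_out = T_in − ΔT = 90.6 − 64.61 = 26.0 °C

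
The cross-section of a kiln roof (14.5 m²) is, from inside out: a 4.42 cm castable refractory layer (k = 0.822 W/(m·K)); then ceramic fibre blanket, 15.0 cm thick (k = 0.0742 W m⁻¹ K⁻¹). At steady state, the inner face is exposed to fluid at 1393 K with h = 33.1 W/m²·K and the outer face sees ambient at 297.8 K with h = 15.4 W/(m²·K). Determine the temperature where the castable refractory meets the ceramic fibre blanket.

Treat each layer as a resistance in series:
  R_conv,in = 1/(hA) = 1/(33.1·14.5) = 0.002084 K/W
  R_castable refractory = L/(kA) = 0.0442/(0.822·14.5) = 0.003708 K/W
  R_ceramic fibre blanket = L/(kA) = 0.150/(0.0742·14.5) = 0.1394 K/W
  R_conv,out = 1/(hA) = 1/(15.4·14.5) = 0.004478 K/W
ΣR = 0.002084 + 0.003708 + 0.1394 + 0.004478 = 0.1497 K/W
Q = ΔT/ΣR = (1393 K − 297.8 K)/0.1497 = 7316 W
From the inner boundary to the castable refractory/ceramic fibre blanket interface, ΣR_partial = 0.005792 K/W.
T_interface = T_in − Q·ΣR_partial = 1393 K − (7316)(0.005792) = 1351 K

T = 1351 K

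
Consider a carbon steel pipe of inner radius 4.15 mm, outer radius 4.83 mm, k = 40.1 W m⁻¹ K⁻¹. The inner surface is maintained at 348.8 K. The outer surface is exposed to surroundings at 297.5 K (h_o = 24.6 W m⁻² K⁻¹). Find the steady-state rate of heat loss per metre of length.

Q' = 38.3 W/m

Series thermal resistances, inner to outer:
  R'_carbon steel = ln(0.00483/0.00415)/(2πk) = 0.1517/(2π·40.1) = 6.022×10^-4 m·K/W
  R'_conv,out = 1/(2πr h) = 1/(2π·0.00483·24.6) = 1.339 m·K/W
ΣR = 6.022×10^-4 + 1.339 = 1.340 m·K/W
Q' = ΔT/ΣR = (348.8 K − 297.5 K)/1.340 = 38.3 W/m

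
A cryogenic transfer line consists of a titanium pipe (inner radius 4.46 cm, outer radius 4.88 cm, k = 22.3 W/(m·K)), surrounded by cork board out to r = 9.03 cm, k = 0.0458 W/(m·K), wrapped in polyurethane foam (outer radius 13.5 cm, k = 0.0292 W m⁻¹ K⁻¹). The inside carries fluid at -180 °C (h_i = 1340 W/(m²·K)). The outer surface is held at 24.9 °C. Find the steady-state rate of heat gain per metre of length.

Q' = 47.3 W/m

Series thermal resistances, inner to outer:
  R'_conv,in = 1/(2πr h) = 1/(2π·0.0446·1340) = 0.002663 m·K/W
  R'_titanium = ln(0.0488/0.0446)/(2πk) = 0.09000/(2π·22.3) = 6.423×10^-4 m·K/W
  R'_cork board = ln(0.0903/0.0488)/(2πk) = 0.6154/(2π·0.0458) = 2.139 m·K/W
  R'_polyurethane foam = ln(0.135/0.0903)/(2πk) = 0.4021/(2π·0.0292) = 2.192 m·K/W
ΣR = 0.002663 + 6.423×10^-4 + 2.139 + 2.192 = 4.334 m·K/W
Q' = ΔT/ΣR = (-180 °C − 24.9 °C)/4.334 = -47.3 W/m
(Negative Q' ⇒ heat flows inward; heat gain = 47.3 W/m.)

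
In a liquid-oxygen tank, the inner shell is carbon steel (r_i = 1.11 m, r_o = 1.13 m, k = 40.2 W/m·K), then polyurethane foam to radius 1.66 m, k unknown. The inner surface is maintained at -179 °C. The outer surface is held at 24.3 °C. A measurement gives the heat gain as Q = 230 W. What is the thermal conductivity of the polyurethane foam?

ΣR = ΔT/Q = |-179 − 24.3|/230 = 0.8839 K/W
Known resistances:
  R_carbon steel = (1/1.11 − 1/1.13)/(4πk) = 0.01595/(4π·40.2) = 3.156×10^-5 K/W
R_polyurethane foam = ΣR − ΣR_known = 0.8839 − 3.156×10^-5 = 0.8839 K/W
(1/r₁−1/r₂)/(4πk) = 0.8839 ⇒ k = 0.2825/(4π·0.8839) = 0.0254 W/m·K

k = 0.0254 W/m·K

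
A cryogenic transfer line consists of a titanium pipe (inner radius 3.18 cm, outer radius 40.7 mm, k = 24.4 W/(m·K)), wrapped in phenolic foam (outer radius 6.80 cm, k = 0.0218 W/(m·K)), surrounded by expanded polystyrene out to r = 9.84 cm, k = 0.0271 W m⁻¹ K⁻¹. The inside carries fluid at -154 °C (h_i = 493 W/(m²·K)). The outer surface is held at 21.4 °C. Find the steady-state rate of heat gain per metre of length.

Series thermal resistances, inner to outer:
  R'_conv,in = 1/(2πr h) = 1/(2π·0.0318·493) = 0.01015 m·K/W
  R'_titanium = ln(0.0407/0.0318)/(2πk) = 0.2468/(2π·24.4) = 0.001610 m·K/W
  R'_phenolic foam = ln(0.0680/0.0407)/(2πk) = 0.5133/(2π·0.0218) = 3.747 m·K/W
  R'_expanded polystyrene = ln(0.0984/0.0680)/(2πk) = 0.3695/(2π·0.0271) = 2.170 m·K/W
ΣR = 0.01015 + 0.001610 + 3.747 + 2.170 = 5.929 m·K/W
Q' = ΔT/ΣR = (-154 °C − 21.4 °C)/5.929 = -29.6 W/m
(Negative Q' ⇒ heat flows inward; heat gain = 29.6 W/m.)

Q' = 29.6 W/m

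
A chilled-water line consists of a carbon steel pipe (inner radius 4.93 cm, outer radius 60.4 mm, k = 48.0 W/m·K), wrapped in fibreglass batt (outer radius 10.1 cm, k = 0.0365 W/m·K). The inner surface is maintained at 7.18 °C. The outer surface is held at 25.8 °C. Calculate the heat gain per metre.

Q' = 8.30 W/m

Resistance network (inner→outer):
  R'_carbon steel = ln(0.0604/0.0493)/(2πk) = 0.2031/(2π·48.0) = 6.733×10^-4 m·K/W
  R'_fibreglass batt = ln(0.101/0.0604)/(2πk) = 0.5141/(2π·0.0365) = 2.242 m·K/W
ΣR = 6.733×10^-4 + 2.242 = 2.243 m·K/W
Q' = ΔT/ΣR = (7.18 °C − 25.8 °C)/2.243 = -8.30 W/m
(Negative Q' ⇒ heat flows inward; heat gain = 8.30 W/m.)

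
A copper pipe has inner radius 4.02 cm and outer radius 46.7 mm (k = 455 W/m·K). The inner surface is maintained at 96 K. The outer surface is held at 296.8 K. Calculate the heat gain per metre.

Q' = 3830 kW/m

Q' = 2πk·ΔT/ln(r₂/r₁) = 2π × 455 × 200.8 / ln(0.0467/0.0402) = 3.83×10^6 W/m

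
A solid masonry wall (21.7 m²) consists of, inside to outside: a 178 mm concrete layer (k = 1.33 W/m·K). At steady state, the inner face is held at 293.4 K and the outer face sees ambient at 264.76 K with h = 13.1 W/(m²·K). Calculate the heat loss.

Resistance network (inner→outer):
  R_concrete = L/(kA) = 0.178/(1.33·21.7) = 0.006167 K/W
  R_conv,out = 1/(hA) = 1/(13.1·21.7) = 0.003518 K/W
ΣR = 0.006167 + 0.003518 = 0.009685 K/W
Q = ΔT/ΣR = (293.4 K − 264.76 K)/0.009685 = 2960 W

Q = 2.96 kW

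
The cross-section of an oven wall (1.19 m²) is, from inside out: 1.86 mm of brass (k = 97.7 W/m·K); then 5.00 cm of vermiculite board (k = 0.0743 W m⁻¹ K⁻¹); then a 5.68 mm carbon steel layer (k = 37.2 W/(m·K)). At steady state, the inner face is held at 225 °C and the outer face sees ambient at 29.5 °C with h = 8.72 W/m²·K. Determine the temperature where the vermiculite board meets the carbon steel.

Resistance network (inner→outer):
  R_brass = L/(kA) = 0.00186/(97.7·1.19) = 1.600×10^-5 K/W
  R_vermiculite board = L/(kA) = 0.0500/(0.0743·1.19) = 0.5655 K/W
  R_carbon steel = L/(kA) = 0.00568/(37.2·1.19) = 1.283×10^-4 K/W
  R_conv,out = 1/(hA) = 1/(8.72·1.19) = 0.09637 K/W
ΣR = 1.600×10^-5 + 0.5655 + 1.283×10^-4 + 0.09637 = 0.6620 K/W
Q = ΔT/ΣR = (225 °C − 29.5 °C)/0.6620 = 295.3 W
From the inner boundary to the vermiculite board/carbon steel interface, ΣR_partial = 0.5655 K/W.
T_interface = T_in − Q·ΣR_partial = 225 °C − (295.3)(0.5655) = 58.0 °C

T = 58.0 °C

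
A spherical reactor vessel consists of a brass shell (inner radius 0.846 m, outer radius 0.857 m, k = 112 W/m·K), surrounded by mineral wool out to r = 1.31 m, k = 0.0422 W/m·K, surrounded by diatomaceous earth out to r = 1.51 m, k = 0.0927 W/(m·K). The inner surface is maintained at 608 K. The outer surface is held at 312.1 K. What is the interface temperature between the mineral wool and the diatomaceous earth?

T = 342.4 K

Resistance network (inner→outer):
  R_brass = (1/0.846 − 1/0.857)/(4πk) = 0.01517/(4π·112) = 1.078×10^-5 K/W
  R_mineral wool = (1/0.857 − 1/1.31)/(4πk) = 0.4035/(4π·0.0422) = 0.7609 K/W
  R_diatomaceous earth = (1/1.31 − 1/1.51)/(4πk) = 0.1011/(4π·0.0927) = 0.08679 K/W
ΣR = 1.078×10^-5 + 0.7609 + 0.08679 = 0.8477 K/W
Q = ΔT/ΣR = (608 K − 312.1 K)/0.8477 = 349.1 W
From the inner boundary to the mineral wool/diatomaceous earth interface, ΣR_partial = 0.7609 K/W.
T_interface = T_in − Q·ΣR_partial = 608 K − (349.1)(0.7609) = 342.4 K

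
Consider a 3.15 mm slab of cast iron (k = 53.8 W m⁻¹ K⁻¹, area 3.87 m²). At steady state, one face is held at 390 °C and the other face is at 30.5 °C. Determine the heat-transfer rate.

Q = 23800 kW

Q = kA·ΔT/L = 53.8 × 3.87 × |390 °C − 30.5 °C| / 0.00315 = 2.38×10^7 W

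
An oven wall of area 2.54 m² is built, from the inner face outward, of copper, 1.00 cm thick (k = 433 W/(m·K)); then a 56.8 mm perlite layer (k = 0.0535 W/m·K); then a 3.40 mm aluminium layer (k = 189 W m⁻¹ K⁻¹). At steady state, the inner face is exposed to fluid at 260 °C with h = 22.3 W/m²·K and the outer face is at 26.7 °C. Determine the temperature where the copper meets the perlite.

T = 251 °C

Treat each layer as a resistance in series:
  R_conv,in = 1/(hA) = 1/(22.3·2.54) = 0.01765 K/W
  R_copper = L/(kA) = 0.0100/(433·2.54) = 9.092×10^-6 K/W
  R_perlite = L/(kA) = 0.0568/(0.0535·2.54) = 0.4180 K/W
  R_aluminium = L/(kA) = 0.00340/(189·2.54) = 7.082×10^-6 K/W
ΣR = 0.01765 + 9.092×10^-6 + 0.4180 + 7.082×10^-6 = 0.4357 K/W
Q = ΔT/ΣR = (260 °C − 26.7 °C)/0.4357 = 535.5 W
From the inner boundary to the copper/perlite interface, ΣR_partial = 0.01766 K/W.
T_interface = T_in − Q·ΣR_partial = 260 °C − (535.5)(0.01766) = 251 °C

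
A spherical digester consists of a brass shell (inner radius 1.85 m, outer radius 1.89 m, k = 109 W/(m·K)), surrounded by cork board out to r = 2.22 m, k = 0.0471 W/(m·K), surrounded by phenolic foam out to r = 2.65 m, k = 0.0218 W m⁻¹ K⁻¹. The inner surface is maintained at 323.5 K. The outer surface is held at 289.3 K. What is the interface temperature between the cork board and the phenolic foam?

T = 312.1 K

Series thermal resistances, inner to outer:
  R_brass = (1/1.85 − 1/1.89)/(4πk) = 0.01144/(4π·109) = 8.352×10^-6 K/W
  R_cork board = (1/1.89 − 1/2.22)/(4πk) = 0.07865/(4π·0.0471) = 0.1329 K/W
  R_phenolic foam = (1/2.22 − 1/2.65)/(4πk) = 0.07309/(4π·0.0218) = 0.2668 K/W
ΣR = 8.352×10^-6 + 0.1329 + 0.2668 = 0.3997 K/W
Q = ΔT/ΣR = (323.5 K − 289.3 K)/0.3997 = 85.56 W
From the inner boundary to the cork board/phenolic foam interface, ΣR_partial = 0.1329 K/W.
T_interface = T_in − Q·ΣR_partial = 323.5 K − (85.56)(0.1329) = 312.1 K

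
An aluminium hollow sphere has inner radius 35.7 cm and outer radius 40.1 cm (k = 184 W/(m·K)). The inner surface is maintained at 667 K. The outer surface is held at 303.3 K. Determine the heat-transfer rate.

Q = 2740 kW

Q = 4πk·ΔT/(1/r₁ − 1/r₂) = 4π × 184 × 363.7 / (1/0.357 − 1/0.401) = 2.74×10^6 W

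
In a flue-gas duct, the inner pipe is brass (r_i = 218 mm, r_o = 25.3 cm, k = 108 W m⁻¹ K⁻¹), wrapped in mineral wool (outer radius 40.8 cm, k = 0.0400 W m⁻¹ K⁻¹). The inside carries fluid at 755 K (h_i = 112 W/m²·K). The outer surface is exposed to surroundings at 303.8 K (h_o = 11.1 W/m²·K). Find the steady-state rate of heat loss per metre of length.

Q' = 232 W/m

Resistance network (inner→outer):
  R'_conv,in = 1/(2πr h) = 1/(2π·0.218·112) = 0.006518 m·K/W
  R'_brass = ln(0.253/0.218)/(2πk) = 0.1489/(2π·108) = 2.194×10^-4 m·K/W
  R'_mineral wool = ln(0.408/0.253)/(2πk) = 0.4779/(2π·0.0400) = 1.901 m·K/W
  R'_conv,out = 1/(2πr h) = 1/(2π·0.408·11.1) = 0.03514 m·K/W
ΣR = 0.006518 + 2.194×10^-4 + 1.901 + 0.03514 = 1.943 m·K/W
Q' = ΔT/ΣR = (755 K − 303.8 K)/1.943 = 232 W/m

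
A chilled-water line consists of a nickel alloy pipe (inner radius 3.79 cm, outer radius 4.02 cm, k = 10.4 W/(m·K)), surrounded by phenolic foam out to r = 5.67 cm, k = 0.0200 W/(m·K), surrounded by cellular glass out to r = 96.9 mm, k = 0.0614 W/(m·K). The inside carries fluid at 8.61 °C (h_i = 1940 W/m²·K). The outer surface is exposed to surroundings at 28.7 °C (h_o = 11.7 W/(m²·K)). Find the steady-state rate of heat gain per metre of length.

Treat each layer as a resistance in series:
  R'_conv,in = 1/(2πr h) = 1/(2π·0.0379·1940) = 0.002165 m·K/W
  R'_nickel alloy = ln(0.0402/0.0379)/(2πk) = 0.05892/(2π·10.4) = 9.016×10^-4 m·K/W
  R'_phenolic foam = ln(0.0567/0.0402)/(2πk) = 0.3439/(2π·0.0200) = 2.737 m·K/W
  R'_cellular glass = ln(0.0969/0.0567)/(2πk) = 0.5359/(2π·0.0614) = 1.389 m·K/W
  R'_conv,out = 1/(2πr h) = 1/(2π·0.0969·11.7) = 0.1404 m·K/W
ΣR = 0.002165 + 9.016×10^-4 + 2.737 + 1.389 + 0.1404 = 4.269 m·K/W
Q' = ΔT/ΣR = (8.61 °C − 28.7 °C)/4.269 = -4.71 W/m
(Negative Q' ⇒ heat flows inward; heat gain = 4.71 W/m.)

Q' = 4.71 W/m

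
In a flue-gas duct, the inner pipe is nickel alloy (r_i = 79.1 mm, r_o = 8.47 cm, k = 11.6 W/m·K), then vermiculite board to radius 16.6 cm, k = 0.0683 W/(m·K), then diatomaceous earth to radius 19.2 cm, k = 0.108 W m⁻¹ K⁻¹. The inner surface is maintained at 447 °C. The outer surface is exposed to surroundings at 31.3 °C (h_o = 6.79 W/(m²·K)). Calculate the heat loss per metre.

Series thermal resistances, inner to outer:
  R'_nickel alloy = ln(0.0847/0.0791)/(2πk) = 0.06840/(2π·11.6) = 9.385×10^-4 m·K/W
  R'_vermiculite board = ln(0.166/0.0847)/(2πk) = 0.6729/(2π·0.0683) = 1.568 m·K/W
  R'_diatomaceous earth = ln(0.192/0.166)/(2πk) = 0.1455/(2π·0.108) = 0.2144 m·K/W
  R'_conv,out = 1/(2πr h) = 1/(2π·0.192·6.79) = 0.1221 m·K/W
ΣR = 9.385×10^-4 + 1.568 + 0.2144 + 0.1221 = 1.905 m·K/W
Q' = ΔT/ΣR = (447 °C − 31.3 °C)/1.905 = 218 W/m

Q' = 218 W/m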